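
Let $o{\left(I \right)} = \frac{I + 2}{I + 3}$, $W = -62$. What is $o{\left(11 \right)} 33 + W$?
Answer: $- \frac{439}{14} \approx -31.357$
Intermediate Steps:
$o{\left(I \right)} = \frac{2 + I}{3 + I}$
$o{\left(11 \right)} 33 + W = \frac{2 + 11}{3 + 11} \cdot 33 - 62 = \frac{1}{14} \cdot 13 \cdot 33 - 62 = \frac{13}{14} \cdot 33 - 62 = \frac{429}{14} - 62 = - \frac{439}{14}$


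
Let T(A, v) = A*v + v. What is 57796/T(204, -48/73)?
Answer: -1054777/2460 ≈ -428.77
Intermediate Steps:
T(A, v) = v + A*v
57796/T(204, -48/73) = 57796/(((-48/73)*(1 + 204))) = 57796/((-48*1/73*205)) = 57796/((-48/73*205)) = 57796/(-9840/73) = 57796*(-73/9840) = -1054777/2460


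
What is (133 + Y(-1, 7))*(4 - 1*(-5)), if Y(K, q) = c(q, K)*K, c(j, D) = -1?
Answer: 1206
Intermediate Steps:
Y(K, q) = -K
(133 + Y(-1, 7))*(4 - 1*(-5)) = (133 - 1*(-1))*(4 - 1*(-5)) = (133 + 1)*(4 + 5) = 134*9 = 1206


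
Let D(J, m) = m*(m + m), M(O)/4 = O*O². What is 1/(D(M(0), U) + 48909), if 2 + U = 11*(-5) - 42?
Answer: 1/68511 ≈ 1.4596e-5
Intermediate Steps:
M(O) = 4*O³ (M(O) = 4*(O*O²) = 4*O³)
U = -99 (U = -2 + (11*(-5) - 42) = -2 + (-55 - 42) = -2 - 97 = -99)
D(J, m) = 2*m² (D(J, m) = m*(2*m) = 2*m²)
1/(D(M(0), U) + 48909) = 1/(2*(-99)² + 48909) = 1/(2*9801 + 48909) = 1/(19602 + 48909) = 1/68511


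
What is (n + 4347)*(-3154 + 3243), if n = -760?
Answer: 319243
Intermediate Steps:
(n + 4347)*(-3154 + 3243) = (-760 + 4347)*(-3154 + 3243) = 3587*89 = 319243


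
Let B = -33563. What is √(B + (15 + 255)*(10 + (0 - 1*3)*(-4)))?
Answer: I*√27623 ≈ 166.2*I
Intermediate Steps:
√(B + (15 + 255)*(10 + (0 - 1*3)*(-4))) = √(-33563 + (15 + 255)*(10 + (0 - 1*3)*(-4))) = √(-33563 + 270*(10 + (0 - 3)*(-4))) = √(-33563 + 270*(10 - 3*(-4))) = √(-33563 + 270*(10 + 12)) = √(-33563 + 270*22) = √(-33563 + 5940) = √(-27623) = I*√27623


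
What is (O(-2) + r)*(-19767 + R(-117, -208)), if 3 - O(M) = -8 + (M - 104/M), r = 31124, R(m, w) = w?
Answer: -620922875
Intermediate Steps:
O(M) = 11 - M + 104/M (O(M) = 3 - (-8 + (M - 104/M)) = 3 - (-8 + M - 104/M) = 3 + (8 - M + 104/M) = 11 - M + 104/M)
(O(-2) + r)*(-19767 + R(-117, -208)) = ((11 - 1*(-2) + 104/(-2)) + 31124)*(-19767 - 208) = ((11 + 2 + 104*(-½)) + 31124)*(-19975) = ((11 + 2 - 52) + 31124)*(-19975) = (-39 + 31124)*(-19975) = 31085*(-19975) = -620922875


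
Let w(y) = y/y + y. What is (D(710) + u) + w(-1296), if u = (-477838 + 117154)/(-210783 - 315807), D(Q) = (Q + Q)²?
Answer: 58951916813/29255 ≈ 2.0151e+6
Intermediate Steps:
D(Q) = 4*Q² (D(Q) = (2*Q)² = 4*Q²)
w(y) = 1 + y
u = 20038/29255 (u = -360684/(-526590) = -360684*(-1/526590) = 20038/29255 ≈ 0.68494)
(D(710) + u) + w(-1296) = (4*710² + 20038/29255) + (1 - 1296) = (4*504100 + 20038/29255) - 1295 = (2016400 + 20038/29255) - 1295 = 58989802038/29255 - 1295 = 58951916813/29255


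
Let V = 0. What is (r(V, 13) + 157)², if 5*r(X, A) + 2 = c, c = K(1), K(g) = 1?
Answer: 614656/25 ≈ 24586.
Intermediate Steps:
c = 1
r(X, A) = -⅕ (r(X, A) = -⅖ + (⅕)*1 = -⅖ + ⅕ = -⅕)
(r(V, 13) + 157)² = (-⅕ + 157)² = (784/5)² = 614656/25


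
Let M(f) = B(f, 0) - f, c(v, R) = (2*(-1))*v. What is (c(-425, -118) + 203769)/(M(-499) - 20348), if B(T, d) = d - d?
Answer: -204619/19849 ≈ -10.309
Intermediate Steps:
c(v, R) = -2*v
B(T, d) = 0
M(f) = -f (M(f) = 0 - f = -f)
(c(-425, -118) + 203769)/(M(-499) - 20348) = (-2*(-425) + 203769)/(-1*(-499) - 20348) = (850 + 203769)/(499 - 20348) = 204619/(-19849) = 204619*(-1/19849) = -204619/19849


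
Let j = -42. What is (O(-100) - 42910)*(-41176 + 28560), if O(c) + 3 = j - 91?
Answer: 543068336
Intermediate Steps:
O(c) = -136 (O(c) = -3 + (-42 - 91) = -3 - 133 = -136)
(O(-100) - 42910)*(-41176 + 28560) = (-136 - 42910)*(-41176 + 28560) = -43046*(-12616) = 543068336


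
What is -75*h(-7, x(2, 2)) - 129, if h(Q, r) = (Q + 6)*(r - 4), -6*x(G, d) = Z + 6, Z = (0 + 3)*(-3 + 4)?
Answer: -1083/2 ≈ -541.50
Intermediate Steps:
Z = 3 (Z = 3*1 = 3)
x(G, d) = -3/2 (x(G, d) = -(3 + 6)/6 = -⅙*9 = -3/2)
h(Q, r) = (-4 + r)*(6 + Q) (h(Q, r) = (6 + Q)*(-4 + r) = (-4 + r)*(6 + Q))
-75*h(-7, x(2, 2)) - 129 = -75*(-24 - 4*(-7) + 6*(-3/2) - 7*(-3/2)) - 129 = -75*(-24 + 28 - 9 + 21/2) - 129 = -75*11/2 - 129 = -825/2 - 129 = -1083/2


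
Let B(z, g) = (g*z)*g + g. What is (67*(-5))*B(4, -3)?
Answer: -11055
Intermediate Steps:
B(z, g) = g + z*g² (B(z, g) = z*g² + g = g + z*g²)
(67*(-5))*B(4, -3) = (67*(-5))*(-3*(1 - 3*4)) = -(-1005)*(1 - 12) = -(-1005)*(-11) = -335*33 = -11055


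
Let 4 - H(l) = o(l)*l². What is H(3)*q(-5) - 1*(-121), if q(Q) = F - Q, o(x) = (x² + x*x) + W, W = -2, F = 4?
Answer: -1139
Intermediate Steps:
o(x) = -2 + 2*x² (o(x) = (x² + x*x) - 2 = (x² + x²) - 2 = 2*x² - 2 = -2 + 2*x²)
q(Q) = 4 - Q
H(l) = 4 - l²*(-2 + 2*l²) (H(l) = 4 - (-2 + 2*l²)*l² = 4 - l²*(-2 + 2*l²))
H(3)*q(-5) - 1*(-121) = (4 - 2*3⁴ + 2*3²)*(4 - 1*(-5)) - 1*(-121) = (4 - 2*81 + 2*9)*(4 + 5) + 121 = (4 - 162 + 18)*9 + 121 = -140*9 + 121 = -1260 + 121 = -1139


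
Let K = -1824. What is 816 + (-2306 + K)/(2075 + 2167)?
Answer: 246953/303 ≈ 815.03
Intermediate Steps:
816 + (-2306 + K)/(2075 + 2167) = 816 + (-2306 - 1824)/(2075 + 2167) = 816 - 4130/4242 = 816 - 4130*1/4242 = 816 - 295/303 = 246953/303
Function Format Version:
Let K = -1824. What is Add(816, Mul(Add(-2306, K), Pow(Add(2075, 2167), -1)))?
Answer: Rational(246953, 303) ≈ 815.03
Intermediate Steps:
Add(816, Mul(Add(-2306, K), Pow(Add(2075, 2167), -1))) = Add(816, Mul(Add(-2306, -1824), Pow(Add(2075, 2167), -1))) = Add(816, Mul(-4130, Pow(4242, -1))) = Add(816, Mul(-4130, Rational(1, 4242))) = Add(816, Rational(-295, 303)) = Rational(246953, 303)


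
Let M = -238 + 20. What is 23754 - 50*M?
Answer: 34654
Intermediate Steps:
M = -218
23754 - 50*M = 23754 - 50*(-218) = 23754 - 1*(-10900) = 23754 + 10900 = 34654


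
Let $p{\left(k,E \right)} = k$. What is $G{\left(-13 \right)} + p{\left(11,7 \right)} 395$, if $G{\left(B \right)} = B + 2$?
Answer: $4334$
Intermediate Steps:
$G{\left(B \right)} = 2 + B$
$G{\left(-13 \right)} + p{\left(11,7 \right)} 395 = \left(2 - 13\right) + 11 \cdot 395 = -11 + 4345 = 4334$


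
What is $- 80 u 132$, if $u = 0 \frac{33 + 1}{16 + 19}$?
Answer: $0$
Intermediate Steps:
$u = 0$ ($u = 0 \cdot \frac{34}{35} = 0$)
$- 80 u 132 = \left(-80\right) 0 \cdot 132 = 0 \cdot 132 = 0$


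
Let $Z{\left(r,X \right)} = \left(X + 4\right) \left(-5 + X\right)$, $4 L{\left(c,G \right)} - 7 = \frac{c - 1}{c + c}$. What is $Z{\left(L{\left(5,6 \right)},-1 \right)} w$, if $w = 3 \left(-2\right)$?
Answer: $108$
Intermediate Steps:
$L{\left(c,G \right)} = \frac{7}{4} + \frac{-1 + c}{8 c}$ ($L{\left(c,G \right)} = \frac{7}{4} + \frac{\left(c - 1\right) \frac{1}{c + c}}{4} = \frac{7}{4} + \frac{\left(-1 + c\right) \frac{1}{2 c}}{4} = \frac{7}{4} + \frac{\frac{1}{2} \frac{1}{c} \left(-1 + c\right)}{4} = \frac{7}{4} + \frac{-1 + c}{8 c}$)
$Z{\left(r,X \right)} = \left(-5 + X\right) \left(4 + X\right)$ ($Z{\left(r,X \right)} = \left(4 + X\right) \left(-5 + X\right) = \left(-5 + X\right) \left(4 + X\right)$)
$w = -6$
$Z{\left(L{\left(5,6 \right)},-1 \right)} w = \left(-20 + \left(-1\right)^{2} - -1\right) \left(-6\right) = \left(-20 + 1 + 1\right) \left(-6\right) = \left(-18\right) \left(-6\right) = 108$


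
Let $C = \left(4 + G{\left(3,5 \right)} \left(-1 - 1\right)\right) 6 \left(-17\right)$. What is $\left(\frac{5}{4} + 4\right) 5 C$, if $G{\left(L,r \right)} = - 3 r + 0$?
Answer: $-91035$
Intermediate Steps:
$G{\left(L,r \right)} = - 3 r$
$C = -3468$ ($C = \left(4 + \left(-3\right) 5 \left(-1 - 1\right)\right) 6 \left(-17\right) = \left(4 - 15 \left(-1 - 1\right)\right) 6 \left(-17\right) = \left(4 - -30\right) 6 \left(-17\right) = \left(4 + 30\right) 6 \left(-17\right) = 34 \cdot 6 \left(-17\right) = 204 \left(-17\right) = -3468$)
$\left(\frac{5}{4} + 4\right) 5 C = \left(\frac{5}{4} + 4\right) 5 \left(-3468\right) = \frac{21}{4} \cdot 5 \left(-3468\right) = \frac{105}{4} \left(-3468\right) = -91035$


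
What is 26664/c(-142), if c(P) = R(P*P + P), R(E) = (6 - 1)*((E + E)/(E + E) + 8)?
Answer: 8888/15 ≈ 592.53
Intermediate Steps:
R(E) = 45 (R(E) = 5*((2*E)/((2*E)) + 8) = 5*((2*E)*(1/(2*E)) + 8) = 5*(1 + 8) = 5*9 = 45)
c(P) = 45
26664/c(-142) = 26664/45 = 26664*(1/45) = 8888/15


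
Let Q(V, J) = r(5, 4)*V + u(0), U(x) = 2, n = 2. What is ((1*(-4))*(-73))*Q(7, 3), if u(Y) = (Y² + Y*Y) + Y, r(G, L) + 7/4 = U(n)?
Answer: 511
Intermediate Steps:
r(G, L) = ¼ (r(G, L) = -7/4 + 2 = ¼)
u(Y) = Y + 2*Y² (u(Y) = (Y² + Y²) + Y = 2*Y² + Y = Y + 2*Y²)
Q(V, J) = V/4 (Q(V, J) = V/4 + 0*(1 + 2*0) = V/4 + 0*(1 + 0) = V/4 + 0*1 = V/4 + 0 = V/4)
((1*(-4))*(-73))*Q(7, 3) = ((1*(-4))*(-73))*((¼)*7) = -4*(-73)*(7/4) = 292*(7/4) = 511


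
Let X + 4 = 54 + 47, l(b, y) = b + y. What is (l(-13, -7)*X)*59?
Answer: -114460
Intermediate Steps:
X = 97 (X = -4 + (54 + 47) = -4 + 101 = 97)
(l(-13, -7)*X)*59 = ((-13 - 7)*97)*59 = -20*97*59 = -1940*59 = -114460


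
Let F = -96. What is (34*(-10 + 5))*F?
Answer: 16320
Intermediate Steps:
(34*(-10 + 5))*F = (34*(-10 + 5))*(-96) = (34*(-5))*(-96) = -170*(-96) = 16320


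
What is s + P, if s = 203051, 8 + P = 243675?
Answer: 446718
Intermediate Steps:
P = 243667 (P = -8 + 243675 = 243667)
s + P = 203051 + 243667 = 446718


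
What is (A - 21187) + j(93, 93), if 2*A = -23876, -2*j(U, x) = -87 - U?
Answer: -33035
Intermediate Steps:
j(U, x) = 87/2 + U/2 (j(U, x) = -(-87 - U)/2 = 87/2 + U/2)
A = -11938 (A = (½)*(-23876) = -11938)
(A - 21187) + j(93, 93) = (-11938 - 21187) + (87/2 + (½)*93) = -33125 + (87/2 + 93/2) = -33125 + 90 = -33035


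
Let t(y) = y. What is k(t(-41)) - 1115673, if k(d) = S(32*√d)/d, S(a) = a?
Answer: -1115673 - 32*I*√41/41 ≈ -1.1157e+6 - 4.9976*I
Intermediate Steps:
k(d) = 32/√d (k(d) = (32*√d)/d = 32/√d)
k(t(-41)) - 1115673 = 32/√(-41) - 1115673 = 32*(-I*√41/41) - 1115673 = -32*I*√41/41 - 1115673 = -1115673 - 32*I*√41/41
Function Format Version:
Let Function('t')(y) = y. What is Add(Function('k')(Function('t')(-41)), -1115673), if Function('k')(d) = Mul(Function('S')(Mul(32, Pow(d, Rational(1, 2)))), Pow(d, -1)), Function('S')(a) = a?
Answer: Add(-1115673, Mul(Rational(-32, 41), I, Pow(41, Rational(1, 2)))) ≈ Add(-1.1157e+6, Mul(-4.9976, I))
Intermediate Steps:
Function('k')(d) = Mul(32, Pow(d, Rational(-1, 2))) (Function('k')(d) = Mul(Mul(32, Pow(d, Rational(1, 2))), Pow(d, -1)) = Mul(32, Pow(d, Rational(-1, 2))))
Add(Function('k')(Function('t')(-41)), -1115673) = Add(Mul(32, Pow(-41, Rational(-1, 2))), -1115673) = Add(Mul(32, Mul(Rational(-1, 41), I, Pow(41, Rational(1, 2)))), -1115673) = Add(Mul(Rational(-32, 41), I, Pow(41, Rational(1, 2))), -1115673) = Add(-1115673, Mul(Rational(-32, 41), I, Pow(41, Rational(1, 2))))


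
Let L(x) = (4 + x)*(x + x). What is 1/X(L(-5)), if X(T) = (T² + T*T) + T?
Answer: 1/210 ≈ 0.0047619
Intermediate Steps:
L(x) = 2*x*(4 + x) (L(x) = (4 + x)*(2*x) = 2*x*(4 + x))
X(T) = T + 2*T² (X(T) = (T² + T²) + T = 2*T² + T = T + 2*T²)
1/X(L(-5)) = 1/((2*(-5)*(4 - 5))*(1 + 2*(2*(-5)*(4 - 5)))) = 1/((2*(-5)*(-1))*(1 + 2*(2*(-5)*(-1)))) = 1/(10*(1 + 2*10)) = 1/(10*(1 + 20)) = 1/(10*21) = 1/210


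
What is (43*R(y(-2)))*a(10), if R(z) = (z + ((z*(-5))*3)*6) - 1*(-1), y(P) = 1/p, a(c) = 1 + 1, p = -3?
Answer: 7912/3 ≈ 2637.3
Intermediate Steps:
a(c) = 2
y(P) = -⅓ (y(P) = 1/(-3) = -⅓)
R(z) = 1 - 89*z (R(z) = (z + (-5*z*3)*6) + 1 = (z - 15*z*6) + 1 = (z - 90*z) + 1 = -89*z + 1 = 1 - 89*z)
(43*R(y(-2)))*a(10) = (43*(1 - 89*(-⅓)))*2 = (43*(1 + 89/3))*2 = (43*(92/3))*2 = (3956/3)*2 = 7912/3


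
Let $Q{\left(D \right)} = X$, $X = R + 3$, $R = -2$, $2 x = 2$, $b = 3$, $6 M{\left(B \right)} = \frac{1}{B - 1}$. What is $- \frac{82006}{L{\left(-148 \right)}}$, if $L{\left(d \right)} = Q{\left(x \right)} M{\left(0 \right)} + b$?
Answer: $- \frac{492036}{17} \approx -28943.0$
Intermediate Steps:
$M{\left(B \right)} = \frac{1}{6 \left(-1 + B\right)}$ ($M{\left(B \right)} = \frac{1}{6 \left(B - 1\right)} = \frac{1}{6 \left(-1 + B\right)}$)
$x = 1$ ($x = \frac{1}{2} \cdot 2 = 1$)
$X = 1$ ($X = -2 + 3 = 1$)
$Q{\left(D \right)} = 1$
$L{\left(d \right)} = \frac{17}{6}$ ($L{\left(d \right)} = 1 \frac{1}{6 \left(-1 + 0\right)} + 3 = 1 \frac{1}{6 \left(-1\right)} + 3 = 1 \cdot \frac{1}{6} \left(-1\right) + 3 = 1 \left(- \frac{1}{6}\right) + 3 = - \frac{1}{6} + 3 = \frac{17}{6}$)
$- \frac{82006}{L{\left(-148 \right)}} = - \frac{82006}{\frac{17}{6}} = \left(-82006\right) \frac{6}{17} = - \frac{492036}{17}$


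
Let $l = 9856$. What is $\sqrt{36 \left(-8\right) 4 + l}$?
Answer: $16 \sqrt{34} \approx 93.295$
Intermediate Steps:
$\sqrt{36 \left(-8\right) 4 + l} = \sqrt{36 \left(-8\right) 4 + 9856} = \sqrt{\left(-288\right) 4 + 9856} = \sqrt{-1152 + 9856} = \sqrt{8704} = 16 \sqrt{34}$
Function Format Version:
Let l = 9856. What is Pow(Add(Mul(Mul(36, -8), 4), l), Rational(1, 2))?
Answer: Mul(16, Pow(34, Rational(1, 2))) ≈ 93.295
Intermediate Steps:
Pow(Add(Mul(Mul(36, -8), 4), l), Rational(1, 2)) = Pow(Add(Mul(Mul(36, -8), 4), 9856), Rational(1, 2)) = Pow(Add(Mul(-288, 4), 9856), Rational(1, 2)) = Pow(Add(-1152, 9856), Rational(1, 2)) = Pow(8704, Rational(1, 2)) = Mul(16, Pow(34, Rational(1, 2)))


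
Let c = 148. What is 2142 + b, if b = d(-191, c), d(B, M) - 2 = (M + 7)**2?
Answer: 26169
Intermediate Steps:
d(B, M) = 2 + (7 + M)**2 (d(B, M) = 2 + (M + 7)**2 = 2 + (7 + M)**2)
b = 24027 (b = 2 + (7 + 148)**2 = 2 + 155**2 = 2 + 24025 = 24027)
2142 + b = 2142 + 24027 = 26169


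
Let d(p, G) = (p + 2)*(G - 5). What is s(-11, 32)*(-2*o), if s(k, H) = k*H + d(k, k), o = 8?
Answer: 3328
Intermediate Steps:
d(p, G) = (-5 + G)*(2 + p) (d(p, G) = (2 + p)*(-5 + G) = (-5 + G)*(2 + p))
s(k, H) = -10 + k² - 3*k + H*k (s(k, H) = k*H + (-10 - 5*k + 2*k + k*k) = H*k + (-10 - 5*k + 2*k + k²) = H*k + (-10 + k² - 3*k) = -10 + k² - 3*k + H*k)
s(-11, 32)*(-2*o) = (-10 + (-11)² - 3*(-11) + 32*(-11))*(-2*8) = (-10 + 121 + 33 - 352)*(-16) = -208*(-16) = 3328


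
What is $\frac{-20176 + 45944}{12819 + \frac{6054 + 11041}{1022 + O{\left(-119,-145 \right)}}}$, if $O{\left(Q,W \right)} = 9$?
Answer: $\frac{6641702}{3308371} \approx 2.0075$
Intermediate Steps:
$\frac{-20176 + 45944}{12819 + \frac{6054 + 11041}{1022 + O{\left(-119,-145 \right)}}} = \frac{-20176 + 45944}{12819 + \frac{6054 + 11041}{1022 + 9}} = \frac{25768}{12819 + \frac{17095}{1031}} = \frac{25768}{\frac{13233484}{1031}} = 25768 \cdot \frac{1031}{13233484} = \frac{6641702}{3308371}$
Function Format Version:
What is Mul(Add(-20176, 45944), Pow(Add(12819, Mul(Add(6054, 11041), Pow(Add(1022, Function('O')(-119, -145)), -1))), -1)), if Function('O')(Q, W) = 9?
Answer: Rational(6641702, 3308371) ≈ 2.0075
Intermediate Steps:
Mul(Add(-20176, 45944), Pow(Add(12819, Mul(Add(6054, 11041), Pow(Add(1022, Function('O')(-119, -145)), -1))), -1)) = Mul(Add(-20176, 45944), Pow(Add(12819, Mul(Add(6054, 11041), Pow(Add(1022, 9), -1))), -1)) = Mul(25768, Pow(Add(12819, Mul(17095, Pow(1031, -1))), -1)) = Mul(25768, Pow(Add(12819, Mul(17095, Rational(1, 1031))), -1)) = Mul(25768, Pow(Add(12819, Rational(17095, 1031)), -1)) = Mul(25768, Pow(Rational(13233484, 1031), -1)) = Mul(25768, Rational(1031, 13233484)) = Rational(6641702, 3308371)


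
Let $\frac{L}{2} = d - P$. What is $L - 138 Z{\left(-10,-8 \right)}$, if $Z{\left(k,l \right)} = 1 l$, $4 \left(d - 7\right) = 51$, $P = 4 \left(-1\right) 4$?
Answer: $\frac{2351}{2} \approx 1175.5$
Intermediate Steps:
$P = -16$ ($P = \left(-4\right) 4 = -16$)
$d = \frac{79}{4}$ ($d = 7 + \frac{1}{4} \cdot 51 = 7 + \frac{51}{4} = \frac{79}{4} \approx 19.75$)
$L = \frac{143}{2}$ ($L = 2 \left(\frac{79}{4} - -16\right) = 2 \left(\frac{79}{4} + 16\right) = 2 \cdot \frac{143}{4} = \frac{143}{2} \approx 71.5$)
$Z{\left(k,l \right)} = l$
$L - 138 Z{\left(-10,-8 \right)} = \frac{143}{2} - -1104 = \frac{143}{2} + 1104 = \frac{2351}{2}$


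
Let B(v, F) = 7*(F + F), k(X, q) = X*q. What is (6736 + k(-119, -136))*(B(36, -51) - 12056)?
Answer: -292688400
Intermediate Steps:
B(v, F) = 14*F (B(v, F) = 7*(2*F) = 14*F)
(6736 + k(-119, -136))*(B(36, -51) - 12056) = (6736 - 119*(-136))*(14*(-51) - 12056) = (6736 + 16184)*(-714 - 12056) = 22920*(-12770) = -292688400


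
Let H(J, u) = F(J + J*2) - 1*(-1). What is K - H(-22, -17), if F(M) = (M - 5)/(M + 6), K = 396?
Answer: 23629/60 ≈ 393.82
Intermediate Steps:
F(M) = (-5 + M)/(6 + M)
H(J, u) = 1 + (-5 + 3*J)/(6 + 3*J) (H(J, u) = (-5 + (J + J*2))/(6 + (J + J*2)) - 1*(-1) = (-5 + (J + 2*J))/(6 + (J + 2*J)) + 1 = (-5 + 3*J)/(6 + 3*J) + 1 = 1 + (-5 + 3*J)/(6 + 3*J))
K - H(-22, -17) = 396 - (1 + 6*(-22))/(3*(2 - 22)) = 396 - (1 - 132)/(3*(-20)) = 396 - (-1)*(-131)/(3*20) = 396 - 1*131/60 = 396 - 131/60 = 23629/60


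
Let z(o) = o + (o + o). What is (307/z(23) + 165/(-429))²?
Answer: 13293316/804609 ≈ 16.521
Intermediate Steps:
z(o) = 3*o (z(o) = o + 2*o = 3*o)
(307/z(23) + 165/(-429))² = (307/((3*23)) + 165/(-429))² = (307/69 + 165*(-1/429))² = (307*(1/69) - 5/13)² = (307/69 - 5/13)² = (3646/897)² = 13293316/804609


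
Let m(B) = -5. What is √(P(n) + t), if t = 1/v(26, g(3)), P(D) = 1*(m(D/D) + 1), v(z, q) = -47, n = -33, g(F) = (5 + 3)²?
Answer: 3*I*√987/47 ≈ 2.0053*I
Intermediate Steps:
g(F) = 64 (g(F) = 8² = 64)
P(D) = -4 (P(D) = 1*(-5 + 1) = 1*(-4) = -4)
t = -1/47 (t = 1/(-47) = -1/47 ≈ -0.021277)
√(P(n) + t) = √(-4 - 1/47) = √(-189/47) = 3*I*√987/47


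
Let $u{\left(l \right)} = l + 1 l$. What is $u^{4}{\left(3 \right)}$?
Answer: $1296$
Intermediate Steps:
$u{\left(l \right)} = 2 l$ ($u{\left(l \right)} = l + l = 2 l$)
$u^{4}{\left(3 \right)} = \left(2 \cdot 3\right)^{4} = 6^{4} = 1296$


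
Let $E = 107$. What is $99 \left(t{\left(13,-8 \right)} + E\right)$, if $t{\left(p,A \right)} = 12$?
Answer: $11781$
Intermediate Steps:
$99 \left(t{\left(13,-8 \right)} + E\right) = 99 \left(12 + 107\right) = 99 \cdot 119 = 11781$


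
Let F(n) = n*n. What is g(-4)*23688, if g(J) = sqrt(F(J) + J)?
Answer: 47376*sqrt(3) ≈ 82058.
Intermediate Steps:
F(n) = n**2
g(J) = sqrt(J + J**2) (g(J) = sqrt(J**2 + J) = sqrt(J + J**2))
g(-4)*23688 = sqrt(-4*(1 - 4))*23688 = sqrt(-4*(-3))*23688 = sqrt(12)*23688 = (2*sqrt(3))*23688 = 47376*sqrt(3)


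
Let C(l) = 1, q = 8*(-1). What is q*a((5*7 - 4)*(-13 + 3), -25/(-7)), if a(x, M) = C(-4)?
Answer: -8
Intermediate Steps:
q = -8
a(x, M) = 1
q*a((5*7 - 4)*(-13 + 3), -25/(-7)) = -8*1 = -8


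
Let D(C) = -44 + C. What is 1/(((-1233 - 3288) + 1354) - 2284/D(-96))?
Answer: -35/110274 ≈ -0.00031739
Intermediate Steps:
1/(((-1233 - 3288) + 1354) - 2284/D(-96)) = 1/(((-1233 - 3288) + 1354) - 2284/(-44 - 96)) = 1/((-4521 + 1354) - 2284/(-140)) = 1/(-3167 - 2284*(-1/140)) = 1/(-3167 + 571/35) = 1/(-110274/35) = -35/110274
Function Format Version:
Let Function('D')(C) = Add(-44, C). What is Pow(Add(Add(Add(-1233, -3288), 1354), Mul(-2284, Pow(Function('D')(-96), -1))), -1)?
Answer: Rational(-35, 110274) ≈ -0.00031739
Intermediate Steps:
Pow(Add(Add(Add(-1233, -3288), 1354), Mul(-2284, Pow(Function('D')(-96), -1))), -1) = Pow(Add(Add(Add(-1233, -3288), 1354), Mul(-2284, Pow(Add(-44, -96), -1))), -1) = Pow(Add(Add(-4521, 1354), Mul(-2284, Pow(-140, -1))), -1) = Pow(Add(-3167, Mul(-2284, Rational(-1, 140))), -1) = Pow(Add(-3167, Rational(571, 35)), -1) = Pow(Rational(-110274, 35), -1) = Rational(-35, 110274)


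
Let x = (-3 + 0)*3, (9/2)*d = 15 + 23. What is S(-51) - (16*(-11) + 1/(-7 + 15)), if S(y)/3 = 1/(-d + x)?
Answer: 220683/1256 ≈ 175.70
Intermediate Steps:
d = 76/9 (d = 2*(15 + 23)/9 = (2/9)*38 = 76/9 ≈ 8.4444)
x = -9 (x = -3*3 = -9)
S(y) = -27/157 (S(y) = 3/(-1*76/9 - 9) = 3/(-76/9 - 9) = 3/(-157/9) = 3*(-9/157) = -27/157)
S(-51) - (16*(-11) + 1/(-7 + 15)) = -27/157 - (16*(-11) + 1/(-7 + 15)) = -27/157 - (-176 + 1/8) = -27/157 - (-176 + ⅛) = -27/157 - 1*(-1407/8) = -27/157 + 1407/8 = 220683/1256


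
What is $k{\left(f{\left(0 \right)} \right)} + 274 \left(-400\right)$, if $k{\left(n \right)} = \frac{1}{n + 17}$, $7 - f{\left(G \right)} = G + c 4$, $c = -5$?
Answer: $- \frac{4822399}{44} \approx -1.096 \cdot 10^{5}$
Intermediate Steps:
$f{\left(G \right)} = 27 - G$ ($f{\left(G \right)} = 7 - \left(G - 20\right) = 7 - \left(-20 + G\right) = 27 - G$)
$k{\left(n \right)} = \frac{1}{17 + n}$
$k{\left(f{\left(0 \right)} \right)} + 274 \left(-400\right) = \frac{1}{17 + \left(27 - 0\right)} + 274 \left(-400\right) = \frac{1}{17 + \left(27 + 0\right)} - 109600 = \frac{1}{17 + 27} - 109600 = \frac{1}{44} - 109600 = - \frac{4822399}{44}$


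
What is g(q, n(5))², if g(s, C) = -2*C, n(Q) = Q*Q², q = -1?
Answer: 62500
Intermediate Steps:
n(Q) = Q³
g(q, n(5))² = (-2*5³)² = (-2*125)² = (-250)² = 62500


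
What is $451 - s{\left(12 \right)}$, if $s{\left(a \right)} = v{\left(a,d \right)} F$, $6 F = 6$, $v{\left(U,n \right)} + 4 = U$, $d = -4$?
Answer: $443$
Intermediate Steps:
$v{\left(U,n \right)} = -4 + U$
$F = 1$ ($F = \frac{1}{6} \cdot 6 = 1$)
$s{\left(a \right)} = -4 + a$ ($s{\left(a \right)} = \left(-4 + a\right) 1 = -4 + a$)
$451 - s{\left(12 \right)} = 451 - \left(-4 + 12\right) = 451 - 8 = 443$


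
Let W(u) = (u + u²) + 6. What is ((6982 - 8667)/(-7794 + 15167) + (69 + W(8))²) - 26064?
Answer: -32848400/7373 ≈ -4455.2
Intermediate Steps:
W(u) = 6 + u + u²
((6982 - 8667)/(-7794 + 15167) + (69 + W(8))²) - 26064 = ((6982 - 8667)/(-7794 + 15167) + (69 + (6 + 8 + 8²))²) - 26064 = (-1685/7373 + (69 + (6 + 8 + 64))²) - 26064 = (-1685*1/7373 + (69 + 78)²) - 26064 = (-1685/7373 + 147²) - 26064 = (-1685/7373 + 21609) - 26064 = 159321472/7373 - 26064 = -32848400/7373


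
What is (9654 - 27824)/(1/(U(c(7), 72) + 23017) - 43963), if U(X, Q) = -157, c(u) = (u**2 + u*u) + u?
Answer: 415366200/1004994179 ≈ 0.41330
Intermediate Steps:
c(u) = u + 2*u**2 (c(u) = (u**2 + u**2) + u = 2*u**2 + u = u + 2*u**2)
(9654 - 27824)/(1/(U(c(7), 72) + 23017) - 43963) = (9654 - 27824)/(1/(-157 + 23017) - 43963) = -18170/(1/22860 - 43963) = -18170/(-1004994179/22860) = -18170*(-22860/1004994179) = 415366200/1004994179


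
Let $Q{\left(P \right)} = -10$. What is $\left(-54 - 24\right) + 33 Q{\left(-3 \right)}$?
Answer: $-408$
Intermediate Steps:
$\left(-54 - 24\right) + 33 Q{\left(-3 \right)} = \left(-54 - 24\right) + 33 \left(-10\right) = \left(-54 - 24\right) - 330 = -78 - 330 = -408$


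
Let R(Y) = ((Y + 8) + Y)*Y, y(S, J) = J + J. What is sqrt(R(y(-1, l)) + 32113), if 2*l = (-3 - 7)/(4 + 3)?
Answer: sqrt(1573177)/7 ≈ 179.18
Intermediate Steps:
l = -5/7 (l = ((-3 - 7)/(4 + 3))/2 = (-10/7)/2 = (-10*1/7)/2 = (1/2)*(-10/7) = -5/7 ≈ -0.71429)
y(S, J) = 2*J
R(Y) = Y*(8 + 2*Y) (R(Y) = ((8 + Y) + Y)*Y = (8 + 2*Y)*Y = Y*(8 + 2*Y))
sqrt(R(y(-1, l)) + 32113) = sqrt(2*(2*(-5/7))*(4 + 2*(-5/7)) + 32113) = sqrt(2*(-10/7)*(4 - 10/7) + 32113) = sqrt(2*(-10/7)*(18/7) + 32113) = sqrt(-360/49 + 32113) = sqrt(1573177/49) = sqrt(1573177)/7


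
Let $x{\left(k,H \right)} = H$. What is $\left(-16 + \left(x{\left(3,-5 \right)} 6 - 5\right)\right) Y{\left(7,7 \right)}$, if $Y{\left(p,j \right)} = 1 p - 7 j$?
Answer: $2142$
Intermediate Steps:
$Y{\left(p,j \right)} = p - 7 j$
$\left(-16 + \left(x{\left(3,-5 \right)} 6 - 5\right)\right) Y{\left(7,7 \right)} = \left(-16 - 35\right) \left(7 - 49\right) = \left(-16 - 35\right) \left(-42\right) = \left(-51\right) \left(-42\right) = 2142$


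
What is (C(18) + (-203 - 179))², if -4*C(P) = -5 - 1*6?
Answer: 2301289/16 ≈ 1.4383e+5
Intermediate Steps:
C(P) = 11/4 (C(P) = -(-5 - 1*6)/4 = -(-5 - 6)/4 = -¼*(-11) = 11/4)
(C(18) + (-203 - 179))² = (11/4 + (-203 - 179))² = (11/4 - 382)² = (-1517/4)² = 2301289/16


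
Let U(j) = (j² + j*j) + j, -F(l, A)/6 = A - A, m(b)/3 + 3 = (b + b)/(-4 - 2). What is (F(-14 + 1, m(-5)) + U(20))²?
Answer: 672400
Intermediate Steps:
m(b) = -9 - b (m(b) = -9 + 3*((b + b)/(-4 - 2)) = -9 + 3*((2*b)/(-6)) = -9 + 3*((2*b)*(-⅙)) = -9 + 3*(-b/3) = -9 - b)
F(l, A) = 0 (F(l, A) = -6*(A - A) = -6*0 = 0)
U(j) = j + 2*j² (U(j) = (j² + j²) + j = 2*j² + j = j + 2*j²)
(F(-14 + 1, m(-5)) + U(20))² = (0 + 20*(1 + 2*20))² = (0 + 20*(1 + 40))² = (0 + 20*41)² = (0 + 820)² = 820² = 672400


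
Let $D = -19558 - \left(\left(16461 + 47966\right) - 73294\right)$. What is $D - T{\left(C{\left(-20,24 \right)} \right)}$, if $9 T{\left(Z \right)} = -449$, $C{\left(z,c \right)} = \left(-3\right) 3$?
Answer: $- \frac{95770}{9} \approx -10641.0$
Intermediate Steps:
$C{\left(z,c \right)} = -9$
$T{\left(Z \right)} = - \frac{449}{9}$ ($T{\left(Z \right)} = \frac{1}{9} \left(-449\right) = - \frac{449}{9}$)
$D = -10691$ ($D = -19558 - \left(64427 - 73294\right) = -19558 - -8867 = -19558 + 8867 = -10691$)
$D - T{\left(C{\left(-20,24 \right)} \right)} = -10691 - - \frac{449}{9} = -10691 + \frac{449}{9} = - \frac{95770}{9}$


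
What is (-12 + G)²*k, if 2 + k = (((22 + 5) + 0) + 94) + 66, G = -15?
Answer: 134865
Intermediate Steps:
k = 185 (k = -2 + ((((22 + 5) + 0) + 94) + 66) = -2 + (((27 + 0) + 94) + 66) = -2 + ((27 + 94) + 66) = -2 + (121 + 66) = -2 + 187 = 185)
(-12 + G)²*k = (-12 - 15)²*185 = (-27)²*185 = 729*185 = 134865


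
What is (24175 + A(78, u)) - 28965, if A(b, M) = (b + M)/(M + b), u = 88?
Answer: -4789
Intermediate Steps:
A(b, M) = 1 (A(b, M) = (M + b)/(M + b) = 1)
(24175 + A(78, u)) - 28965 = (24175 + 1) - 28965 = 24176 - 28965 = -4789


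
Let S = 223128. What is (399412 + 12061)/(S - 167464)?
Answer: 411473/55664 ≈ 7.3921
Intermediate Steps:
(399412 + 12061)/(S - 167464) = (399412 + 12061)/(223128 - 167464) = 411473/55664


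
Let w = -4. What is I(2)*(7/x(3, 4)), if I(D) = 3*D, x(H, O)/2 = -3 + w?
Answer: -3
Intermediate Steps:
x(H, O) = -14 (x(H, O) = 2*(-3 - 4) = 2*(-7) = -14)
I(2)*(7/x(3, 4)) = (3*2)*(7/(-14)) = 6*(7*(-1/14)) = 6*(-½) = -3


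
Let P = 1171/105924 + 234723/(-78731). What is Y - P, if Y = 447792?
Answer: 3734387249008699/8339502444 ≈ 4.4780e+5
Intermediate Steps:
P = -24770605051/8339502444 (P = 1171*(1/105924) + 234723*(-1/78731) = 1171/105924 - 234723/78731 = -24770605051/8339502444 ≈ -2.9703)
Y - P = 447792 - 1*(-24770605051/8339502444) = 447792 + 24770605051/8339502444 = 3734387249008699/8339502444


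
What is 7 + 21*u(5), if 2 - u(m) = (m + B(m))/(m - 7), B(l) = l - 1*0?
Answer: 154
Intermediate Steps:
B(l) = l (B(l) = l + 0 = l)
u(m) = 2 - 2*m/(-7 + m) (u(m) = 2 - (m + m)/(m - 7) = 2 - 2*m/(-7 + m))
7 + 21*u(5) = 7 + 21*(-14/(-7 + 5)) = 7 + 21*(-14/(-2)) = 7 + 21*(-14*(-1/2)) = 7 + 21*7 = 7 + 147 = 154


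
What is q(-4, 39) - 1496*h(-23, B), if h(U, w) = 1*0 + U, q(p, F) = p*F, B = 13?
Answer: 34252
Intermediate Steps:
q(p, F) = F*p
h(U, w) = U (h(U, w) = 0 + U = U)
q(-4, 39) - 1496*h(-23, B) = 39*(-4) - 1496*(-23) = -156 + 34408 = 34252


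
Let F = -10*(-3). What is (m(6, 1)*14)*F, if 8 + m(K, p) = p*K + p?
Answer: -420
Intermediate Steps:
F = 30
m(K, p) = -8 + p + K*p (m(K, p) = -8 + (p*K + p) = -8 + (K*p + p) = -8 + (p + K*p) = -8 + p + K*p)
(m(6, 1)*14)*F = ((-8 + 1 + 6*1)*14)*30 = ((-8 + 1 + 6)*14)*30 = -1*14*30 = -14*30 = -420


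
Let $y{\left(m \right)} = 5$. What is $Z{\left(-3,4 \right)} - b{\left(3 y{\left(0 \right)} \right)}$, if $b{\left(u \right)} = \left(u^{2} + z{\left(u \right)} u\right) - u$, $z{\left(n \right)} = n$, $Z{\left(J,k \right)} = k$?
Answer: $-431$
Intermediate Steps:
$b{\left(u \right)} = - u + 2 u^{2}$ ($b{\left(u \right)} = \left(u^{2} + u u\right) - u = \left(u^{2} + u^{2}\right) - u = 2 u^{2} - u = - u + 2 u^{2}$)
$Z{\left(-3,4 \right)} - b{\left(3 y{\left(0 \right)} \right)} = 4 - 3 \cdot 5 \left(-1 + 2 \cdot 3 \cdot 5\right) = 4 - 15 \left(-1 + 2 \cdot 15\right) = 4 - 15 \left(-1 + 30\right) = 4 - 15 \cdot 29 = 4 - 435 = -431$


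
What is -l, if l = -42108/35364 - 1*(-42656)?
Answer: -125703723/2947 ≈ -42655.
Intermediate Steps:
l = 125703723/2947 (l = -42108*1/35364 + 42656 = -3509/2947 + 42656 = 125703723/2947 ≈ 42655.)
-l = -1*125703723/2947 = -125703723/2947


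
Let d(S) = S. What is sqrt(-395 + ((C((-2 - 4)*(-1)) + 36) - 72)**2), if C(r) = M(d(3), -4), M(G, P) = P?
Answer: sqrt(1205) ≈ 34.713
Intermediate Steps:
C(r) = -4
sqrt(-395 + ((C((-2 - 4)*(-1)) + 36) - 72)**2) = sqrt(-395 + ((-4 + 36) - 72)**2) = sqrt(-395 + (32 - 72)**2) = sqrt(-395 + (-40)**2) = sqrt(-395 + 1600) = sqrt(1205)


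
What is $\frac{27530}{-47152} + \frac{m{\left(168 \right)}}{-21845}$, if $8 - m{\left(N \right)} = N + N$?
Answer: $- \frac{292963497}{515017720} \approx -0.56884$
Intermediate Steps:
$m{\left(N \right)} = 8 - 2 N$ ($m{\left(N \right)} = 8 - \left(N + N\right) = 8 - 2 N$)
$\frac{27530}{-47152} + \frac{m{\left(168 \right)}}{-21845} = \frac{27530}{-47152} + \frac{8 - 336}{-21845} = 27530 \left(- \frac{1}{47152}\right) + \left(8 - 336\right) \left(- \frac{1}{21845}\right) = - \frac{13765}{23576} - - \frac{328}{21845} = - \frac{13765}{23576} + \frac{328}{21845} = - \frac{292963497}{515017720}$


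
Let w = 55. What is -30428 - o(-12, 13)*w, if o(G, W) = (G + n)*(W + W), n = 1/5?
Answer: -13554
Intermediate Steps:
n = ⅕ ≈ 0.20000
o(G, W) = 2*W*(⅕ + G) (o(G, W) = (G + ⅕)*(W + W) = (⅕ + G)*(2*W) = 2*W*(⅕ + G))
-30428 - o(-12, 13)*w = -30428 - (⅖)*13*(1 + 5*(-12))*55 = -30428 - (⅖)*13*(1 - 60)*55 = -30428 - (⅖)*13*(-59)*55 = -30428 - (-1534)*55/5 = -30428 - 1*(-16874) = -30428 + 16874 = -13554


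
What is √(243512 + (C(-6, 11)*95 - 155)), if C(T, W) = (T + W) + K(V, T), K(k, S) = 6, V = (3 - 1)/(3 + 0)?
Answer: √244402 ≈ 494.37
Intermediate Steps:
V = ⅔ (V = 2/3 = 2*(⅓) = ⅔ ≈ 0.66667)
C(T, W) = 6 + T + W (C(T, W) = (T + W) + 6 = 6 + T + W)
√(243512 + (C(-6, 11)*95 - 155)) = √(243512 + ((6 - 6 + 11)*95 - 155)) = √(243512 + (11*95 - 155)) = √(243512 + (1045 - 155)) = √(243512 + 890) = √244402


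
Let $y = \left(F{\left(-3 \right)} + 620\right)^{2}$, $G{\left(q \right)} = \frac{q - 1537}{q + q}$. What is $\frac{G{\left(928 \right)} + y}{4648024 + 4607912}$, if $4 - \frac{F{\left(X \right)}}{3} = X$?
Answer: $\frac{26296363}{592379904} \approx 0.044391$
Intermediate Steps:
$G{\left(q \right)} = \frac{-1537 + q}{2 q}$
$F{\left(X \right)} = 12 - 3 X$
$y = 410881$ ($y = \left(\left(12 - -9\right) + 620\right)^{2} = \left(\left(12 + 9\right) + 620\right)^{2} = \left(21 + 620\right)^{2} = 641^{2} = 410881$)
$\frac{G{\left(928 \right)} + y}{4648024 + 4607912} = \frac{\frac{-1537 + 928}{2 \cdot 928} + 410881}{4648024 + 4607912} = \frac{\frac{1}{2} \cdot \frac{1}{928} \left(-609\right) + 410881}{9255936} = \left(- \frac{21}{64} + 410881\right) \frac{1}{9255936} = \frac{26296363}{64} \cdot \frac{1}{9255936} = \frac{26296363}{592379904}$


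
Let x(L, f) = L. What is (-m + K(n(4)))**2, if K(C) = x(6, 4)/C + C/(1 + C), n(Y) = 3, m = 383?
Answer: 2313441/16 ≈ 1.4459e+5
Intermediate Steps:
K(C) = 6/C + C/(1 + C)
(-m + K(n(4)))**2 = (-1*383 + (6 + 3**2 + 6*3)/(3*(1 + 3)))**2 = (-383 + (1/3)*(6 + 9 + 18)/4)**2 = (-383 + (1/3)*(1/4)*33)**2 = (-383 + 11/4)**2 = (-1521/4)**2 = 2313441/16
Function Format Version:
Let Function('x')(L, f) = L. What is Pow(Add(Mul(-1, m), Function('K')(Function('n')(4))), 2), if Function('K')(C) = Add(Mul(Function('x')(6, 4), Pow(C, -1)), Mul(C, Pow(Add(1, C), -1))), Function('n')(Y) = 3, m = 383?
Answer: Rational(2313441, 16) ≈ 1.4459e+5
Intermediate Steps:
Function('K')(C) = Add(Mul(6, Pow(C, -1)), Mul(C, Pow(Add(1, C), -1)))
Pow(Add(Mul(-1, m), Function('K')(Function('n')(4))), 2) = Pow(Add(Mul(-1, 383), Mul(Pow(3, -1), Pow(Add(1, 3), -1), Add(6, Pow(3, 2), Mul(6, 3)))), 2) = Pow(Add(-383, Mul(Rational(1, 3), Pow(4, -1), Add(6, 9, 18))), 2) = Pow(Add(-383, Mul(Rational(1, 3), Rational(1, 4), 33)), 2) = Pow(Add(-383, Rational(11, 4)), 2) = Pow(Rational(-1521, 4), 2) = Rational(2313441, 16)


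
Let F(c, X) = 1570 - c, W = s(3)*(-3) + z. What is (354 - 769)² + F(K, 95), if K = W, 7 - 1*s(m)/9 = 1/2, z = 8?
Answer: 347925/2 ≈ 1.7396e+5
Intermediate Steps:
s(m) = 117/2 (s(m) = 63 - 9/2 = 117/2)
W = -335/2 (W = (117/2)*(-3) + 8 = -351/2 + 8 = -335/2 ≈ -167.50)
K = -335/2 ≈ -167.50
(354 - 769)² + F(K, 95) = (354 - 769)² + (1570 - 1*(-335/2)) = (-415)² + (1570 + 335/2) = 172225 + 3475/2 = 347925/2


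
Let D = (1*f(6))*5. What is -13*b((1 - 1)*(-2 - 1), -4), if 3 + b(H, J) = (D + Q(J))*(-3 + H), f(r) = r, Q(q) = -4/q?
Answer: 1248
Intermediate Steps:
D = 30 (D = (1*6)*5 = 6*5 = 30)
b(H, J) = -3 + (-3 + H)*(30 - 4/J) (b(H, J) = -3 + (30 - 4/J)*(-3 + H) = -3 + (-3 + H)*(30 - 4/J))
-13*b((1 - 1)*(-2 - 1), -4) = -13*(-93 + 12/(-4) + 30*((1 - 1)*(-2 - 1)) - 4*(1 - 1)*(-2 - 1)/(-4)) = -13*(-93 + 12*(-1/4) + 30*(0*(-3)) - 4*0*(-3)*(-1/4)) = -13*(-93 - 3 + 30*0 - 4*0*(-1/4)) = -13*(-93 - 3 + 0 + 0) = -13*(-96) = 1248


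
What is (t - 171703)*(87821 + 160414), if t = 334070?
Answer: 40305172245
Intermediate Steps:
(t - 171703)*(87821 + 160414) = (334070 - 171703)*(87821 + 160414) = 162367*248235 = 40305172245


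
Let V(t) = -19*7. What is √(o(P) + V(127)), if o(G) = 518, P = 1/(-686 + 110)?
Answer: √385 ≈ 19.621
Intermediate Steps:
V(t) = -133
P = -1/576 (P = 1/(-576) = -1/576 ≈ -0.0017361)
√(o(P) + V(127)) = √(518 - 133) = √385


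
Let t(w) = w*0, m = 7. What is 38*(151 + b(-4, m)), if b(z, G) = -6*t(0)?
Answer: 5738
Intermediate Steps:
t(w) = 0
b(z, G) = 0 (b(z, G) = -6*0 = 0)
38*(151 + b(-4, m)) = 38*(151 + 0) = 38*151 = 5738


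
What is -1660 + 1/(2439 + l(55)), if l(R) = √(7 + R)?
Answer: -9874771501/5948659 - √62/5948659 ≈ -1660.0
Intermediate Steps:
-1660 + 1/(2439 + l(55)) = -1660 + 1/(2439 + √(7 + 55)) = -1660 + 1/(2439 + √62)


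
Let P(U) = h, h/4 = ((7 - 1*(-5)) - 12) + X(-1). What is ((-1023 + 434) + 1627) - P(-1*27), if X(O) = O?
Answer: 1042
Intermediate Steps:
h = -4 (h = 4*(((7 - 1*(-5)) - 12) - 1) = 4*(((7 + 5) - 12) - 1) = 4*((12 - 12) - 1) = 4*(0 - 1) = 4*(-1) = -4)
P(U) = -4
((-1023 + 434) + 1627) - P(-1*27) = ((-1023 + 434) + 1627) - 1*(-4) = (-589 + 1627) + 4 = 1038 + 4 = 1042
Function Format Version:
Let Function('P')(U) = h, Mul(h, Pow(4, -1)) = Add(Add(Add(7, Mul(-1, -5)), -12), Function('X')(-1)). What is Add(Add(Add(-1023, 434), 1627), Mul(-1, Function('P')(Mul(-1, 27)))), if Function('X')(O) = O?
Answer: 1042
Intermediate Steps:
h = -4 (h = Mul(4, Add(Add(Add(7, Mul(-1, -5)), -12), -1)) = Mul(4, Add(Add(Add(7, 5), -12), -1)) = Mul(4, Add(Add(12, -12), -1)) = Mul(4, Add(0, -1)) = Mul(4, -1) = -4)
Function('P')(U) = -4
Add(Add(Add(-1023, 434), 1627), Mul(-1, Function('P')(Mul(-1, 27)))) = Add(Add(Add(-1023, 434), 1627), Mul(-1, -4)) = Add(Add(-589, 1627), 4) = Add(1038, 4) = 1042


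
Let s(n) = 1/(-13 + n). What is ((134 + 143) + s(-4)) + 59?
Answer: 5711/17 ≈ 335.94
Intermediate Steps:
((134 + 143) + s(-4)) + 59 = ((134 + 143) + 1/(-13 - 4)) + 59 = (277 + 1/(-17)) + 59 = (277 - 1/17) + 59 = 4708/17 + 59 = 5711/17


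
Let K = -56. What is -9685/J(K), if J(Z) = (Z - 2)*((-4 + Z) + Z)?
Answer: -9685/6728 ≈ -1.4395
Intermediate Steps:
J(Z) = (-4 + 2*Z)*(-2 + Z) (J(Z) = (-2 + Z)*(-4 + 2*Z) = (-4 + 2*Z)*(-2 + Z))
-9685/J(K) = -9685/(8 - 8*(-56) + 2*(-56)**2) = -9685/(8 + 448 + 2*3136) = -9685/(8 + 448 + 6272) = -9685/6728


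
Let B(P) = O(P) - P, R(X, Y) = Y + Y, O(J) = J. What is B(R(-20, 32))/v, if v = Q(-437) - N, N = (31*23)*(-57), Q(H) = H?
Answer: 0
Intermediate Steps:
N = -40641 (N = 713*(-57) = -40641)
R(X, Y) = 2*Y
B(P) = 0 (B(P) = P - P = 0)
v = 40204 (v = -437 - 1*(-40641) = -437 + 40641 = 40204)
B(R(-20, 32))/v = 0/40204 = 0*(1/40204) = 0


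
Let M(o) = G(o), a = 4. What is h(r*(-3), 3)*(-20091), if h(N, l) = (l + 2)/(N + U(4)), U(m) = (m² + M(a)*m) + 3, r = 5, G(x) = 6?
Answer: -100455/28 ≈ -3587.7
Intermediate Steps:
M(o) = 6
U(m) = 3 + m² + 6*m (U(m) = (m² + 6*m) + 3 = 3 + m² + 6*m)
h(N, l) = (2 + l)/(43 + N) (h(N, l) = (l + 2)/(N + (3 + 4² + 6*4)) = (2 + l)/(N + (3 + 16 + 24)) = (2 + l)/(N + 43) = (2 + l)/(43 + N))
h(r*(-3), 3)*(-20091) = ((2 + 3)/(43 + 5*(-3)))*(-20091) = (5/(43 - 15))*(-20091) = (5/28)*(-20091) = -100455/28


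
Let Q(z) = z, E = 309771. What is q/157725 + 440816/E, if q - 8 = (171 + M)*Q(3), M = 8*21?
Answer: 310423195/217149471 ≈ 1.4295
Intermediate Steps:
M = 168
q = 1025 (q = 8 + (171 + 168)*3 = 8 + 339*3 = 8 + 1017 = 1025)
q/157725 + 440816/E = 1025/157725 + 440816/309771 = 1025*(1/157725) + 440816*(1/309771) = 41/6309 + 440816/309771 = 310423195/217149471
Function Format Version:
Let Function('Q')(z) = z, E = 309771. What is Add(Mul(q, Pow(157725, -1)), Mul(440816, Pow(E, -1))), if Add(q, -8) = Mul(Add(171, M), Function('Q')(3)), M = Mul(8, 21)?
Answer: Rational(310423195, 217149471) ≈ 1.4295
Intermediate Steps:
M = 168
q = 1025 (q = Add(8, Mul(Add(171, 168), 3)) = Add(8, Mul(339, 3)) = Add(8, 1017) = 1025)
Add(Mul(q, Pow(157725, -1)), Mul(440816, Pow(E, -1))) = Add(Mul(1025, Pow(157725, -1)), Mul(440816, Pow(309771, -1))) = Add(Mul(1025, Rational(1, 157725)), Mul(440816, Rational(1, 309771))) = Add(Rational(41, 6309), Rational(440816, 309771)) = Rational(310423195, 217149471)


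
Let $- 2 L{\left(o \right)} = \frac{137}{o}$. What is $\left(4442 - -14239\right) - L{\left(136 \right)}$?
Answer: $\frac{5081369}{272} \approx 18682.0$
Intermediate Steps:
$L{\left(o \right)} = - \frac{137}{2 o}$ ($L{\left(o \right)} = - \frac{137 \frac{1}{o}}{2} = - \frac{137}{2 o}$)
$\left(4442 - -14239\right) - L{\left(136 \right)} = \left(4442 - -14239\right) - - \frac{137}{2 \cdot 136} = \left(4442 + 14239\right) - \left(- \frac{137}{2}\right) \frac{1}{136} = 18681 - - \frac{137}{272} = 18681 + \frac{137}{272} = \frac{5081369}{272}$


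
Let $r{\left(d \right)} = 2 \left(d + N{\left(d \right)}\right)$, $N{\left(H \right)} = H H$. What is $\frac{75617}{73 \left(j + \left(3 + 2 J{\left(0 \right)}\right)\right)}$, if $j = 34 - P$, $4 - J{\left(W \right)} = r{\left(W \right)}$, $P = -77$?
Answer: $\frac{75617}{8906} \approx 8.4906$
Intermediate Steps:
$N{\left(H \right)} = H^{2}$
$r{\left(d \right)} = 2 d + 2 d^{2}$ ($r{\left(d \right)} = 2 \left(d + d^{2}\right) = 2 d + 2 d^{2}$)
$J{\left(W \right)} = 4 - 2 W \left(1 + W\right)$
$j = 111$ ($j = 34 - -77 = 34 + 77 = 111$)
$\frac{75617}{73 \left(j + \left(3 + 2 J{\left(0 \right)}\right)\right)} = \frac{75617}{73 \left(111 + \left(3 + 2 \left(4 - 0 - 2 \cdot 0^{2}\right)\right)\right)} = \frac{75617}{73 \left(111 + \left(3 + 2 \left(4 + 0 - 0\right)\right)\right)} = \frac{75617}{73 \left(111 + \left(3 + 2 \left(4 + 0 + 0\right)\right)\right)} = \frac{75617}{73 \left(111 + \left(3 + 2 \cdot 4\right)\right)} = \frac{75617}{73 \left(111 + \left(3 + 8\right)\right)} = \frac{75617}{73 \left(111 + 11\right)} = \frac{75617}{73 \cdot 122} = \frac{75617}{8906}$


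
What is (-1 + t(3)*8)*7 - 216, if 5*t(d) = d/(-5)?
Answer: -5743/25 ≈ -229.72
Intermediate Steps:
t(d) = -d/25 (t(d) = (d/(-5))/5 = (d*(-⅕))/5 = (-d/5)/5 = -d/25)
(-1 + t(3)*8)*7 - 216 = (-1 - 1/25*3*8)*7 - 216 = (-1 - 3/25*8)*7 - 216 = (-1 - 24/25)*7 - 216 = -49/25*7 - 216 = -343/25 - 216 = -5743/25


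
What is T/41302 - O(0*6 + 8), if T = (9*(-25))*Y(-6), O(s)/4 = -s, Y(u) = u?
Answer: 661507/20651 ≈ 32.033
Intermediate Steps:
O(s) = -4*s (O(s) = 4*(-s) = -4*s)
T = 1350 (T = (9*(-25))*(-6) = -225*(-6) = 1350)
T/41302 - O(0*6 + 8) = 1350/41302 - (-4)*(0*6 + 8) = 1350*(1/41302) - (-4)*(0 + 8) = 675/20651 - (-4)*8 = 675/20651 - 1*(-32) = 675/20651 + 32 = 661507/20651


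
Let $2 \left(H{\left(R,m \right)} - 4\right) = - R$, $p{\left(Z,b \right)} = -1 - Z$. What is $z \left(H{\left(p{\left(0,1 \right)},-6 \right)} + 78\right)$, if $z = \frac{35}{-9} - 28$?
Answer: $- \frac{15785}{6} \approx -2630.8$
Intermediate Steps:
$H{\left(R,m \right)} = 4 - \frac{R}{2}$ ($H{\left(R,m \right)} = 4 + \frac{\left(-1\right) R}{2} = 4 - \frac{R}{2}$)
$z = - \frac{287}{9}$ ($z = 35 \left(- \frac{1}{9}\right) - 28 = - \frac{35}{9} - 28 = - \frac{287}{9} \approx -31.889$)
$z \left(H{\left(p{\left(0,1 \right)},-6 \right)} + 78\right) = - \frac{287 \left(\left(4 - \frac{-1 - 0}{2}\right) + 78\right)}{9} = - \frac{287 \left(\left(4 - \frac{-1 + 0}{2}\right) + 78\right)}{9} = - \frac{287 \left(\left(4 - - \frac{1}{2}\right) + 78\right)}{9} = - \frac{287 \left(\left(4 + \frac{1}{2}\right) + 78\right)}{9} = - \frac{287 \left(\frac{9}{2} + 78\right)}{9} = \left(- \frac{287}{9}\right) \frac{165}{2} = - \frac{15785}{6}$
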